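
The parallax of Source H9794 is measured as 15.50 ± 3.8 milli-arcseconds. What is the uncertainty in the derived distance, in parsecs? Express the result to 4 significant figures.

15.82 pc

d = 1/p, so σ_d = σ_p / p².
σ_d = 0.00380 / (0.01550)² = 0.00380 / 0.00024025 = 15.817 pc.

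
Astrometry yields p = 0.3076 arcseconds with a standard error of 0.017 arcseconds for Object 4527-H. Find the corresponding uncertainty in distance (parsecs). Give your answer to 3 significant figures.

0.180 pc

d = 1/p, so σ_d = σ_p / p².
σ_d = 0.0170 / (0.3076)² = 0.0170 / 0.094618 = 0.17967 pc.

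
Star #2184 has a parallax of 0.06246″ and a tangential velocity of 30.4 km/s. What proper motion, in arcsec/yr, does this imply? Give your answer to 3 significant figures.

d = 1/p = 1/0.06246″ = 16.01 pc.
μ = v_t / (4.74 d) = 30.4 / (4.74 × 16.01) = 30.4 / 75.887 = 0.4006 ″/yr.

0.401 arcsec/yr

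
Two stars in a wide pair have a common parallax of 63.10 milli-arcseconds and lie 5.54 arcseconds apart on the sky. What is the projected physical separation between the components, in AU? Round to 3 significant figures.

d = 1/p = 1/0.06310″ = 15.848 pc.
At distance d (pc), an angle of θ arcsec spans θ·d AU: s = 5.54 × 15.848 = 87.798 AU.

87.8 AU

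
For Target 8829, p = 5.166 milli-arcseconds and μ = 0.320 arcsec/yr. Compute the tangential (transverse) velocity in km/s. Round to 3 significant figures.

294 km/s

d = 1/p = 1/0.005166″ = 193.57 pc.
v_t = 4.74 × μ × d = 4.74 × 0.320 × 193.57 = 293.61 km/s.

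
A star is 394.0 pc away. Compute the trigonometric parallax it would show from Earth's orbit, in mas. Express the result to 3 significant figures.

2.54 mas

p = 1/d = 1/394 = 0.0025381 arcsec.
= 0.0025381 × 1000 = 2.5381 mas.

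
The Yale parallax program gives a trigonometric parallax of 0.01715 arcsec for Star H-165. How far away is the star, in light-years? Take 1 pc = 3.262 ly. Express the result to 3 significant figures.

190 light years

d = 1/p = 1/0.01715 = 58.309 pc.
In light-years: 58.309 × 3.262 = 190.2 ly.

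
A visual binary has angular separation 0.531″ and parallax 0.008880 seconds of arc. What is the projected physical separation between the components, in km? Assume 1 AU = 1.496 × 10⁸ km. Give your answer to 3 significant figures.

d = 1/p = 1/0.008880″ = 112.61 pc.
At distance d (pc), an angle of θ arcsec spans θ·d AU: s = 0.531 × 112.61 = 59.796 AU.
= 59.796 × 1.496 × 10⁸ km = 8.9455 × 10^9 km.

8.95 × 10^9 km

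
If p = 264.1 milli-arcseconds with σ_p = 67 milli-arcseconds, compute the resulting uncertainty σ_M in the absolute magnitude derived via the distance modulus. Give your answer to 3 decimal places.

M = m − 5 log₁₀ d + 5 = m + 5 log₁₀ p + 5, so ∂M/∂p = 5/(p ln 10).
σ_M = (5/ln 10) · (σ_p/p) = 2.1715 × 67/264.1 = 2.1715 × 0.25369 = 0.55089.

σ_M = 0.551 mag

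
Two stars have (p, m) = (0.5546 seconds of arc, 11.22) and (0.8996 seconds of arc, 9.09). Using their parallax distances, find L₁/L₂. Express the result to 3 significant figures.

L₁/L₂ = 0.370

d₁ = 1/p₁ = 1/0.5546″ = 1.8031 pc; d₂ = 1/p₂ = 1/0.8996″ = 1.1116 pc.
M₁ = m₁ − 5 log₁₀ d₁ + 5 = 11.22 − 1.2801 + 5 = 14.9399.
M₂ = 9.09 − 0.2297 + 5 = 13.8603.
L₁/L₂ = 10^(0.4(M₂ − M₁)) = 10^(0.4 × (-1.0796)) = 10^(-0.43184) = 0.36996.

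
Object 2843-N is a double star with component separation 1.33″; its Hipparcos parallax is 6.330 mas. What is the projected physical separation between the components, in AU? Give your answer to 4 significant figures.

d = 1/p = 1/0.006330″ = 157.98 pc.
At distance d (pc), an angle of θ arcsec spans θ·d AU: s = 1.33 × 157.98 = 210.11 AU.

210.1 AU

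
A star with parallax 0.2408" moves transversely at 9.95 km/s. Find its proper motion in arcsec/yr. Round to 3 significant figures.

0.505 arcsec/yr

d = 1/p = 1/0.2408″ = 4.1528 pc.
μ = v_t / (4.74 d) = 9.95 / (4.74 × 4.1528) = 9.95 / 19.684 = 0.50549 ″/yr.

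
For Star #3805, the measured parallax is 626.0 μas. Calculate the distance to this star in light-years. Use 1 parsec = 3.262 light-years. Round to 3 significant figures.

5210 light years

p = 626.0 μas = 0.0006260 arcsec.
d = 1/p = 1/0.0006260 = 1597.4 pc.
In light-years: 1597.4 × 3.262 = 5210.7 ly.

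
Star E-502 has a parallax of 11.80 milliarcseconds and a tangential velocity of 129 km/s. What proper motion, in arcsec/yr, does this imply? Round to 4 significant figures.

0.3211 arcsec/yr

d = 1/p = 1/0.01180″ = 84.746 pc.
μ = v_t / (4.74 d) = 129 / (4.74 × 84.746) = 129 / 401.7 = 0.32114 ″/yr.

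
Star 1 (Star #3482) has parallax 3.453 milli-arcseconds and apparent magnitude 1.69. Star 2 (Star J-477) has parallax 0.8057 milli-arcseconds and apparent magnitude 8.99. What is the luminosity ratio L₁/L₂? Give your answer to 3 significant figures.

d₁ = 1/p₁ = 1/0.003453″ = 289.6 pc; d₂ = 1/p₂ = 1/0.0008057″ = 1241.2 pc.
M₁ = m₁ − 5 log₁₀ d₁ + 5 = 1.69 − 12.3090 + 5 = -5.6190.
M₂ = 8.99 − 15.4692 + 5 = -1.4792.
L₁/L₂ = 10^(0.4(M₂ − M₁)) = 10^(0.4 × 4.1398) = 10^1.65592 = 45.281.

L₁/L₂ = 45.3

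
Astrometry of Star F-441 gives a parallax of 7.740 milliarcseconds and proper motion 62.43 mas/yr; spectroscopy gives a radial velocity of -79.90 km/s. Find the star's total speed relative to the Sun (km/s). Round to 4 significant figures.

88.58 km/s

d = 1/p = 1/0.007740″ = 129.2 pc.
μ = 62.43 mas/yr = 0.06243 ″/yr.
v_t = 4.740 μ d = 4.740 × 0.06243 × 129.2 = 38.233 km/s.
v = √(v_r² + v_t²) = √((-79.90)² + 38.233²) = √7845.77 = 88.576 km/s.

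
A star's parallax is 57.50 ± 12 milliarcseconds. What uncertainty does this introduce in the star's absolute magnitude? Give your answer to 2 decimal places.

σ_M = 0.45 mag

M = m − 5 log₁₀ d + 5 = m + 5 log₁₀ p + 5, so ∂M/∂p = 5/(p ln 10).
σ_M = (5/ln 10) · (σ_p/p) = 2.1715 × 12/57.50 = 2.1715 × 0.2087 = 0.45319.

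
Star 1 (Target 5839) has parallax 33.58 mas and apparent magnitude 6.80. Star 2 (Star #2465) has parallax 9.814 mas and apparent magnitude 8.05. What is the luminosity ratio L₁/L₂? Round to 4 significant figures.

d₁ = 1/p₁ = 1/0.03358″ = 29.78 pc; d₂ = 1/p₂ = 1/0.009814″ = 101.9 pc.
M₁ = m₁ − 5 log₁₀ d₁ + 5 = 6.80 − 7.3696 + 5 = 4.4304.
M₂ = 8.05 − 10.0409 + 5 = 3.0091.
L₁/L₂ = 10^(0.4(M₂ − M₁)) = 10^(0.4 × (-1.4213)) = 10^(-0.56852) = 0.27007.

L₁/L₂ = 0.2701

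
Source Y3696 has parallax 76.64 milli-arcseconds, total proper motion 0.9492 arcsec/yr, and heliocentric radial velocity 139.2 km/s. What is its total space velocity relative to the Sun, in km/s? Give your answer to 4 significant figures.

151.1 km/s

d = 1/p = 1/0.07664″ = 13.048 pc.
v_t = 4.740 μ d = 4.740 × 0.9492 × 13.048 = 58.706 km/s.
v = √(v_r² + v_t²) = √(139.2² + 58.706²) = √22823 = 151.07 km/s.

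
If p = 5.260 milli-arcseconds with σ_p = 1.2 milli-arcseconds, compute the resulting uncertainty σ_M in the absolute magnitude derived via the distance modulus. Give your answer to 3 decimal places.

σ_M = 0.495 mag

M = m − 5 log₁₀ d + 5 = m + 5 log₁₀ p + 5, so ∂M/∂p = 5/(p ln 10).
σ_M = (5/ln 10) · (σ_p/p) = 2.1715 × 1.2/5.260 = 2.1715 × 0.22814 = 0.49541.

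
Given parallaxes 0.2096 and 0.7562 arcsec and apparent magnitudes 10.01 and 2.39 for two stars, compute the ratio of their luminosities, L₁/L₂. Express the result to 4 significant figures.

d₁ = 1/p₁ = 1/0.2096″ = 4.771 pc; d₂ = 1/p₂ = 1/0.7562″ = 1.3224 pc.
M₁ = m₁ − 5 log₁₀ d₁ + 5 = 10.01 − 3.3930 + 5 = 11.6170.
M₂ = 2.39 − 0.6068 + 5 = 6.7832.
L₁/L₂ = 10^(0.4(M₂ − M₁)) = 10^(0.4 × (-4.8338)) = 10^(-1.93352) = 0.011654.

L₁/L₂ = 0.01165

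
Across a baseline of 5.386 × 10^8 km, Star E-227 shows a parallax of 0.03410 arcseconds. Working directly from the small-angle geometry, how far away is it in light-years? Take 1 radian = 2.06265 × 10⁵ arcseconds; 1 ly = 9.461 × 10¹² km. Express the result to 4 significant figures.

344.4 ly

θ = 0.03410″ = 0.03410/206265 = 1.6532 × 10^-7 rad.
d = B/θ = (5.386 × 10^8) / (1.6532 × 10^-7) = 3.2579 × 10^15 km = (3.2579 × 10^15) / (9.461 × 10^12) ly = 344.35 ly.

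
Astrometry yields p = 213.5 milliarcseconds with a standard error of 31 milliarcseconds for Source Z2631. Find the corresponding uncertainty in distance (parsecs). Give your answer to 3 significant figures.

d = 1/p, so σ_d = σ_p / p².
σ_d = 0.0310 / (0.2135)² = 0.0310 / 0.045582 = 0.68009 pc.

0.680 pc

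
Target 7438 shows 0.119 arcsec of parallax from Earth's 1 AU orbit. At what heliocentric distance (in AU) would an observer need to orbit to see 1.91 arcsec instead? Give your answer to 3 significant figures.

Parallax scales linearly with baseline: p ∝ B, so B = p_target / p_Earth × 1 AU.
B = 1.91 / 0.119 = 16.05 AU.

16.1 AU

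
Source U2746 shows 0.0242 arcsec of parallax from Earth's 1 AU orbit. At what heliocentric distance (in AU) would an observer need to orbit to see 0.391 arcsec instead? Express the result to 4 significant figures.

16.16 AU

Parallax scales linearly with baseline: p ∝ B, so B = p_target / p_Earth × 1 AU.
B = 0.391 / 0.0242 = 16.157 AU.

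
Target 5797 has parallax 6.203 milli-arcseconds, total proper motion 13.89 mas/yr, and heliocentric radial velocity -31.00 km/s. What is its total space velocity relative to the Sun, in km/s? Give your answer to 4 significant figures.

32.77 km/s

d = 1/p = 1/0.006203″ = 161.21 pc.
μ = 13.89 mas/yr = 0.01389 ″/yr.
v_t = 4.740 μ d = 4.740 × 0.01389 × 161.21 = 10.614 km/s.
v = √(v_r² + v_t²) = √((-31.00)² + 10.614²) = √1073.66 = 32.767 km/s.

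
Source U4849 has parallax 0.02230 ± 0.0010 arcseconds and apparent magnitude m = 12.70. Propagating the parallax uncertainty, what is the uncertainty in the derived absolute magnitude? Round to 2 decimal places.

σ_M = 0.10 mag

M = m − 5 log₁₀ d + 5 = m + 5 log₁₀ p + 5, so ∂M/∂p = 5/(p ln 10).
σ_M = (5/ln 10) · (σ_p/p) = 2.1715 × 0.0010/0.02230 = 2.1715 × 0.044843 = 0.097377.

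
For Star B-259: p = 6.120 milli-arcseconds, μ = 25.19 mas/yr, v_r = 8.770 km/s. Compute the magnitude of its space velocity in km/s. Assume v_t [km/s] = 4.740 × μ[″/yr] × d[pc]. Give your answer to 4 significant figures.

21.39 km/s

d = 1/p = 1/0.006120″ = 163.4 pc.
μ = 25.19 mas/yr = 0.02519 ″/yr.
v_t = 4.740 μ d = 4.740 × 0.02519 × 163.4 = 19.51 km/s.
v = √(v_r² + v_t²) = √(8.770² + 19.51²) = √457.553 = 21.39 km/s.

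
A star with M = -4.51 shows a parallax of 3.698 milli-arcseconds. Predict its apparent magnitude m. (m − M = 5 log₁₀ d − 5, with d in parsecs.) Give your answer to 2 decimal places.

d = 1/p = 1/0.003698″ = 270.42 pc.
m − M = 5 log₁₀ d − 5 = 5 log₁₀(270.42) − 5 = 12.1602 − 5 = 7.1602.
m = M + (m − M) = -4.51 + 7.1602 = 2.65.

m = 2.65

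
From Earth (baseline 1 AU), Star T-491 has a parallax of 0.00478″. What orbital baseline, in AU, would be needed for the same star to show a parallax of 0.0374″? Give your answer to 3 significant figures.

Parallax scales linearly with baseline: p ∝ B, so B = p_target / p_Earth × 1 AU.
B = 0.0374 / 0.00478 = 7.8243 AU.

7.82 AU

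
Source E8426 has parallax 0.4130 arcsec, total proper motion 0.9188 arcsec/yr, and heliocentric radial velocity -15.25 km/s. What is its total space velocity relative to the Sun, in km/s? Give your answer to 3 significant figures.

d = 1/p = 1/0.4130″ = 2.4213 pc.
v_t = 4.740 μ d = 4.740 × 0.9188 × 2.4213 = 10.545 km/s.
v = √(v_r² + v_t²) = √((-15.25)² + 10.545²) = √343.76 = 18.541 km/s.

18.5 km/s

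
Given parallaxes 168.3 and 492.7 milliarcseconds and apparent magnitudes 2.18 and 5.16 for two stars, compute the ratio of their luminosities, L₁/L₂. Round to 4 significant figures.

d₁ = 1/p₁ = 1/0.1683″ = 5.9418 pc; d₂ = 1/p₂ = 1/0.4927″ = 2.0296 pc.
M₁ = m₁ − 5 log₁₀ d₁ + 5 = 2.18 − 3.8696 + 5 = 3.3104.
M₂ = 5.16 − 1.5371 + 5 = 8.6229.
L₁/L₂ = 10^(0.4(M₂ − M₁)) = 10^(0.4 × 5.3125) = 10^2.12500 = 133.35.

L₁/L₂ = 133.4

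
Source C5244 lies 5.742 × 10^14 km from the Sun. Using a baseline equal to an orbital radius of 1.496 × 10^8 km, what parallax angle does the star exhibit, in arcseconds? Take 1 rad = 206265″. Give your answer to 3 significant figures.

θ ≈ B/d = (1.496 × 10^8) / (5.742 × 10^14) = 2.6054 × 10^-7 rad.
In arcseconds: 2.6054 × 10^-7 × 206265 = 0.05374″.

0.0537 arcsec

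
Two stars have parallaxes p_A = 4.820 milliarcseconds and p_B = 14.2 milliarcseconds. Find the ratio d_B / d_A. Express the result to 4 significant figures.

0.3394

Since d = 1/p, d_B/d_A = p_A/p_B.
= 4.820 / 14.2 = 0.33944.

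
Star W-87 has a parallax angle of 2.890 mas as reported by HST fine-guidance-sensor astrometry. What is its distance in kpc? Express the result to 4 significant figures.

0.3460 kpc

p = 2.890 mas = 0.002890 arcsec.
d = 1/p = 1/0.002890 = 346.02 pc.
= 0.34602 kpc.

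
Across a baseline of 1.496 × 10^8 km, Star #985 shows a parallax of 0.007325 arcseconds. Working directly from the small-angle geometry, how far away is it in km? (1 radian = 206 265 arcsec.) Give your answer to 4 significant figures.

θ = 0.007325″ = 0.007325/206265 = 3.5513 × 10^-8 rad.
d = B/θ = (1.496 × 10^8) / (3.5513 × 10^-8) = 4.2125 × 10^15 km.

4.213 × 10^15 km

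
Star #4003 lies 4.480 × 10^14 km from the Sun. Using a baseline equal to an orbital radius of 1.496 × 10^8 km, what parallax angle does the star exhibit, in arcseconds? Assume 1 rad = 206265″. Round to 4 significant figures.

0.06888 arcsec

θ ≈ B/d = (1.496 × 10^8) / (4.480 × 10^14) = 3.3393 × 10^-7 rad.
In arcseconds: 3.3393 × 10^-7 × 206265 = 0.068878″.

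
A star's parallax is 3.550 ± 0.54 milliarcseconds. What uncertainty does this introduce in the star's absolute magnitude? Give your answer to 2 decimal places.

M = m − 5 log₁₀ d + 5 = m + 5 log₁₀ p + 5, so ∂M/∂p = 5/(p ln 10).
σ_M = (5/ln 10) · (σ_p/p) = 2.1715 × 0.54/3.550 = 2.1715 × 0.15211 = 0.33031.

σ_M = 0.33 mag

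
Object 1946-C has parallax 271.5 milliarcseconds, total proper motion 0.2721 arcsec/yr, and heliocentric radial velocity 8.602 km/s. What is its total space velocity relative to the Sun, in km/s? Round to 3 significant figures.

d = 1/p = 1/0.2715″ = 3.6832 pc.
v_t = 4.740 μ d = 4.740 × 0.2721 × 3.6832 = 4.7504 km/s.
v = √(v_r² + v_t²) = √(8.602² + 4.7504²) = √96.5607 = 9.8265 km/s.

9.83 km/s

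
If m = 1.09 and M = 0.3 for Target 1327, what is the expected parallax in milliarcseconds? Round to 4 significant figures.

m − M = 1.09 − 0.3 = 0.79.
d = 10^((m−M)/5 + 1) = 10^1.158 = 14.388 pc.
p = 1/d = 1/14.388 = 0.069502 arcsec = 69.502 mas.

69.50 mas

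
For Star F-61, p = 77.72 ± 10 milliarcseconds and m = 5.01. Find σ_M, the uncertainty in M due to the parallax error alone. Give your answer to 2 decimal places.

σ_M = 0.28 mag

M = m − 5 log₁₀ d + 5 = m + 5 log₁₀ p + 5, so ∂M/∂p = 5/(p ln 10).
σ_M = (5/ln 10) · (σ_p/p) = 2.1715 × 10/77.72 = 2.1715 × 0.12867 = 0.27941.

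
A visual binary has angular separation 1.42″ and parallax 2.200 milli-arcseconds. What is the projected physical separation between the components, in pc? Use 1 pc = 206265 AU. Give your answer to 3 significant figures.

0.00313 pc

d = 1/p = 1/0.002200″ = 454.55 pc.
At distance d (pc), an angle of θ arcsec spans θ·d AU: s = 1.42 × 454.55 = 645.46 AU.
= 645.46 / 206265 = 0.0031293 pc.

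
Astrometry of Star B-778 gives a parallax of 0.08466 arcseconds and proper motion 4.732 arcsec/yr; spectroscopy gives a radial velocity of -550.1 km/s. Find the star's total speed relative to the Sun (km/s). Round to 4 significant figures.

610.6 km/s

d = 1/p = 1/0.08466″ = 11.812 pc.
v_t = 4.740 μ d = 4.740 × 4.732 × 11.812 = 264.94 km/s.
v = √(v_r² + v_t²) = √((-550.1)² + 264.94²) = √372803 = 610.58 km/s.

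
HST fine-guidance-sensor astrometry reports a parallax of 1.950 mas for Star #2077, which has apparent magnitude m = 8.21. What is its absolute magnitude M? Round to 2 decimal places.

M = -0.34

d = 1/p = 1/0.001950″ = 512.82 pc.
m − M = 5 log₁₀(512.82) − 5 = 13.5498 − 5 = 8.5498.
M = m − (m − M) = 8.21 − 8.5498 = -0.34.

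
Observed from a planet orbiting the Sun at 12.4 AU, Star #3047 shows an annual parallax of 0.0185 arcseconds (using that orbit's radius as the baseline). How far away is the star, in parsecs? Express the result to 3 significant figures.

With baseline B (in AU) and parallax p (in arcsec), d = B/p parsecs.
d = 12.4 / 0.0185 = 670.27 pc.

670 pc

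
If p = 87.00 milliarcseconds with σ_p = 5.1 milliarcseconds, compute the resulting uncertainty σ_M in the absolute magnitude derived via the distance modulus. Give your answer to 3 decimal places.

σ_M = 0.127 mag

M = m − 5 log₁₀ d + 5 = m + 5 log₁₀ p + 5, so ∂M/∂p = 5/(p ln 10).
σ_M = (5/ln 10) · (σ_p/p) = 2.1715 × 5.1/87.00 = 2.1715 × 0.058621 = 0.1273.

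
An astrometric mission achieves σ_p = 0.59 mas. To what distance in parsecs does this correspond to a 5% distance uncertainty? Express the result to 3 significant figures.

84.7 pc

σ_d/d = σ_p/p, so the condition is σ_p/p ≤ 0.05, i.e. p ≥ σ_p/0.05.
p_min = 0.59/0.05 = 11.8 mas = 0.0118 arcsec.
d_max = 1/p_min = 1/0.0118 = 84.746 pc.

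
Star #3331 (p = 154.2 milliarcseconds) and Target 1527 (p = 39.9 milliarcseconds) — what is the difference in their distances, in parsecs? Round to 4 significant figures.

d_A = 1/0.1542″ = 6.4851 pc; d_B = 1/0.03990″ = 25.063 pc.
|d_B − d_A| = |25.063 − 6.4851| = 18.578 pc.

18.58 pc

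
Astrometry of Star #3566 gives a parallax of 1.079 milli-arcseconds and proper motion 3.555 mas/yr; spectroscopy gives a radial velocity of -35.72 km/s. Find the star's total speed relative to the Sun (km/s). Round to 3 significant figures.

39.0 km/s

d = 1/p = 1/0.001079″ = 926.78 pc.
μ = 3.555 mas/yr = 0.003555 ″/yr.
v_t = 4.740 μ d = 4.740 × 0.003555 × 926.78 = 15.617 km/s.
v = √(v_r² + v_t²) = √((-35.72)² + 15.617²) = √1519.81 = 38.985 km/s.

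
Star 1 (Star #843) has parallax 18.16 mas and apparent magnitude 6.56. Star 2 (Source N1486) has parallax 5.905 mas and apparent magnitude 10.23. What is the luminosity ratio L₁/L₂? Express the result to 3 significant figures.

L₁/L₂ = 3.11

d₁ = 1/p₁ = 1/0.01816″ = 55.066 pc; d₂ = 1/p₂ = 1/0.005905″ = 169.35 pc.
M₁ = m₁ − 5 log₁₀ d₁ + 5 = 6.56 − 8.7044 + 5 = 2.8556.
M₂ = 10.23 − 11.1439 + 5 = 4.0861.
L₁/L₂ = 10^(0.4(M₂ − M₁)) = 10^(0.4 × 1.2305) = 10^0.49220 = 3.106.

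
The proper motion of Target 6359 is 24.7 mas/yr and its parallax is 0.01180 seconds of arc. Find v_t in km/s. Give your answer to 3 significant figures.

d = 1/p = 1/0.01180″ = 84.746 pc.
μ = 24.7 mas/yr = 0.0247 ″/yr.
v_t = 4.74 × μ × d = 4.74 × 0.0247 × 84.746 = 9.9219 km/s.

9.92 km/s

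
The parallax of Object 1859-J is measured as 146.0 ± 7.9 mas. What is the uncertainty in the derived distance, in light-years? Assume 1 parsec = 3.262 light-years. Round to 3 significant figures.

d = 1/p, so σ_d = σ_p / p².
σ_d = 0.00790 / (0.1460)² = 0.00790 / 0.021316 = 0.37061 pc = 0.37061 × 3.262 ly = 1.2089 ly.

1.21 ly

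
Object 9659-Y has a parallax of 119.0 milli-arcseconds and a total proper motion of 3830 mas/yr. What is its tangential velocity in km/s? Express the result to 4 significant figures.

152.6 km/s

d = 1/p = 1/0.1190″ = 8.4034 pc.
μ = 3830 mas/yr = 3.83 ″/yr.
v_t = 4.74 × μ × d = 4.74 × 3.83 × 8.4034 = 152.56 km/s.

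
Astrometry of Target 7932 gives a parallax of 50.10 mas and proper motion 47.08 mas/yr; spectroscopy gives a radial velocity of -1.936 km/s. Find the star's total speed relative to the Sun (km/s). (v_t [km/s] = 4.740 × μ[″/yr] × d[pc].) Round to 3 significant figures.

d = 1/p = 1/0.05010″ = 19.96 pc.
μ = 47.08 mas/yr = 0.04708 ″/yr.
v_t = 4.740 μ d = 4.740 × 0.04708 × 19.96 = 4.4543 km/s.
v = √(v_r² + v_t²) = √((-1.936)² + 4.4543²) = √23.5889 = 4.8568 km/s.

4.86 km/s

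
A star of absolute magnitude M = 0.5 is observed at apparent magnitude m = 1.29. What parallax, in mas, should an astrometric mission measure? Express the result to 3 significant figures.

69.5 mas

m − M = 1.29 − 0.5 = 0.79.
d = 10^((m−M)/5 + 1) = 10^1.158 = 14.388 pc.
p = 1/d = 1/14.388 = 0.069502 arcsec = 69.502 mas.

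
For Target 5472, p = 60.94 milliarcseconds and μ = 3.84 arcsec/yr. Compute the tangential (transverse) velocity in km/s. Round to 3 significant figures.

299 km/s

d = 1/p = 1/0.06094″ = 16.41 pc.
v_t = 4.74 × μ × d = 4.74 × 3.84 × 16.41 = 298.69 km/s.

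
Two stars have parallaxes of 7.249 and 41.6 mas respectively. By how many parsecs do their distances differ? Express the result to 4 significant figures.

113.9 pc

d_A = 1/0.007249″ = 137.95 pc; d_B = 1/0.04160″ = 24.038 pc.
|d_B − d_A| = |24.038 − 137.95| = 113.91 pc.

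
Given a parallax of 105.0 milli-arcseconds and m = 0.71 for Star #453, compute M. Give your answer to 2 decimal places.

d = 1/p = 1/0.1050″ = 9.5238 pc.
m − M = 5 log₁₀(9.5238) − 5 = 4.8941 − 5 = -0.1059.
M = m − (m − M) = 0.71 − (-0.1059) = 0.82.

M = 0.82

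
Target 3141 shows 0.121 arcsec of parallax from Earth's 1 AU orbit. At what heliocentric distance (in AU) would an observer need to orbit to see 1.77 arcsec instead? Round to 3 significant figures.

14.6 AU

Parallax scales linearly with baseline: p ∝ B, so B = p_target / p_Earth × 1 AU.
B = 1.77 / 0.121 = 14.628 AU.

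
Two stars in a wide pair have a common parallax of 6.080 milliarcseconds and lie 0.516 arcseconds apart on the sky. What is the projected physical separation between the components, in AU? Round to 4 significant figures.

84.87 AU

d = 1/p = 1/0.006080″ = 164.47 pc.
At distance d (pc), an angle of θ arcsec spans θ·d AU: s = 0.516 × 164.47 = 84.867 AU.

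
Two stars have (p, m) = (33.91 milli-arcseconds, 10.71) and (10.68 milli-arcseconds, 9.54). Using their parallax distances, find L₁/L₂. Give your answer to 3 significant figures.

d₁ = 1/p₁ = 1/0.03391″ = 29.49 pc; d₂ = 1/p₂ = 1/0.01068″ = 93.633 pc.
M₁ = m₁ − 5 log₁₀ d₁ + 5 = 10.71 − 7.3484 + 5 = 8.3616.
M₂ = 9.54 − 9.8571 + 5 = 4.6829.
L₁/L₂ = 10^(0.4(M₂ − M₁)) = 10^(0.4 × (-3.6787)) = 10^(-1.47148) = 0.033769.

L₁/L₂ = 0.0338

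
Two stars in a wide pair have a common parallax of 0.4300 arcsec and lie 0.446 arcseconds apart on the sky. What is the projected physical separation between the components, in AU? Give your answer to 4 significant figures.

1.037 AU

d = 1/p = 1/0.4300″ = 2.3256 pc.
At distance d (pc), an angle of θ arcsec spans θ·d AU: s = 0.446 × 2.3256 = 1.0372 AU.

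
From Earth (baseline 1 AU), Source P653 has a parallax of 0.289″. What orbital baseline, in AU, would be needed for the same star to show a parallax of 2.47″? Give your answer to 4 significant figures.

Parallax scales linearly with baseline: p ∝ B, so B = p_target / p_Earth × 1 AU.
B = 2.47 / 0.289 = 8.5467 AU.

8.547 AU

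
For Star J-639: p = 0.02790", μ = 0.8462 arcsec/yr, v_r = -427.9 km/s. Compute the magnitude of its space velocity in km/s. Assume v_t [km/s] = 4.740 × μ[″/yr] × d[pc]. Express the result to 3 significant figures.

d = 1/p = 1/0.02790″ = 35.842 pc.
v_t = 4.740 μ d = 4.740 × 0.8462 × 35.842 = 143.76 km/s.
v = √(v_r² + v_t²) = √((-427.9)² + 143.76²) = √203765 = 451.4 km/s.

451 km/s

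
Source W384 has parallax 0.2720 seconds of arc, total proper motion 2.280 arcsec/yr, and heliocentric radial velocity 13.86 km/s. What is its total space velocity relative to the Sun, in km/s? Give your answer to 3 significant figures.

d = 1/p = 1/0.2720″ = 3.6765 pc.
v_t = 4.740 μ d = 4.740 × 2.280 × 3.6765 = 39.733 km/s.
v = √(v_r² + v_t²) = √(13.86² + 39.733²) = √1770.81 = 42.081 km/s.

42.1 km/s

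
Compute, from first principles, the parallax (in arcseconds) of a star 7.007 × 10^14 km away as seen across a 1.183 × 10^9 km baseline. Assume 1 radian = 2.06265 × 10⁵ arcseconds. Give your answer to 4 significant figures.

θ ≈ B/d = (1.183 × 10^9) / (7.007 × 10^14) = 1.6883 × 10^-6 rad.
In arcseconds: 1.6883 × 10^-6 × 206265 = 0.34824″.

0.3482 arcsec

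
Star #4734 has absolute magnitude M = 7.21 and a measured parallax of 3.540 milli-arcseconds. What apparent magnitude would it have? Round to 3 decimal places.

m = 14.465

d = 1/p = 1/0.003540″ = 282.49 pc.
m − M = 5 log₁₀ d − 5 = 5 log₁₀(282.49) − 5 = 12.2550 − 5 = 7.2550.
m = M + (m − M) = 7.21 + 7.2550 = 14.465.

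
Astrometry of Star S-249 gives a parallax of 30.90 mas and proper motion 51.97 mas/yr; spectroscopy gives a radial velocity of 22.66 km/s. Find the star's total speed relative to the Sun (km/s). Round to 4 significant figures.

d = 1/p = 1/0.03090″ = 32.362 pc.
μ = 51.97 mas/yr = 0.05197 ″/yr.
v_t = 4.740 μ d = 4.740 × 0.05197 × 32.362 = 7.972 km/s.
v = √(v_r² + v_t²) = √(22.66² + 7.972²) = √577.028 = 24.021 km/s.

24.02 km/s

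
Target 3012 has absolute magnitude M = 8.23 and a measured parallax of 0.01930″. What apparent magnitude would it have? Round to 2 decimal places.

m = 11.80

d = 1/p = 1/0.01930″ = 51.813 pc.
m − M = 5 log₁₀ d − 5 = 5 log₁₀(51.813) − 5 = 8.5722 − 5 = 3.5722.
m = M + (m − M) = 8.23 + 3.5722 = 11.80.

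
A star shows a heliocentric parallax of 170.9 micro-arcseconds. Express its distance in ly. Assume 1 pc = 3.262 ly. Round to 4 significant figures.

19090 ly

p = 170.9 micro-arcseconds = 0.0001709 arcsec.
d = 1/p = 1/0.0001709 = 5851.4 pc.
In light-years: 5851.4 × 3.262 = 19087 ly.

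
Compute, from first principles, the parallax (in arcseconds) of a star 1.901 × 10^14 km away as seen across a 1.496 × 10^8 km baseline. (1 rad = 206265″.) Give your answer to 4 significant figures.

0.1623 arcsec

θ ≈ B/d = (1.496 × 10^8) / (1.901 × 10^14) = 7.8695 × 10^-7 rad.
In arcseconds: 7.8695 × 10^-7 × 206265 = 0.16232″.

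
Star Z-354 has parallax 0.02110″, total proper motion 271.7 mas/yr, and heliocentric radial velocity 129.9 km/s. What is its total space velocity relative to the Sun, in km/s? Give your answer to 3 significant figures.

144 km/s

d = 1/p = 1/0.02110″ = 47.393 pc.
μ = 271.7 mas/yr = 0.2717 ″/yr.
v_t = 4.740 μ d = 4.740 × 0.2717 × 47.393 = 61.035 km/s.
v = √(v_r² + v_t²) = √(129.9² + 61.035²) = √20599.3 = 143.52 km/s.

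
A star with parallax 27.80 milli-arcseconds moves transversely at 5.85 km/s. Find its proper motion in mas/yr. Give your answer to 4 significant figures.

34.31 mas/yr

d = 1/p = 1/0.02780″ = 35.971 pc.
μ = v_t / (4.74 d) = 5.85 / (4.74 × 35.971) = 5.85 / 170.5 = 0.034311 ″/yr = 34.311 mas/yr.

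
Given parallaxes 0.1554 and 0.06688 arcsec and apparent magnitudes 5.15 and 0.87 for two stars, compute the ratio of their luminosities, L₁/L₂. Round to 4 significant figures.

d₁ = 1/p₁ = 1/0.1554″ = 6.435 pc; d₂ = 1/p₂ = 1/0.06688″ = 14.952 pc.
M₁ = m₁ − 5 log₁₀ d₁ + 5 = 5.15 − 4.0427 + 5 = 6.1073.
M₂ = 0.87 − 5.8735 + 5 = -0.0035.
L₁/L₂ = 10^(0.4(M₂ − M₁)) = 10^(0.4 × (-6.1108)) = 10^(-2.44432) = 0.0035948.

L₁/L₂ = 0.003595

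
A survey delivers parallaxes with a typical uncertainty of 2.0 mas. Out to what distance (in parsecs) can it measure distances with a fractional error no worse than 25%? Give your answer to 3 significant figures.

σ_d/d = σ_p/p, so the condition is σ_p/p ≤ 0.25, i.e. p ≥ σ_p/0.25.
p_min = 2.0/0.25 = 8 mas = 0.008 arcsec.
d_max = 1/p_min = 1/0.008 = 125 pc.

125 pc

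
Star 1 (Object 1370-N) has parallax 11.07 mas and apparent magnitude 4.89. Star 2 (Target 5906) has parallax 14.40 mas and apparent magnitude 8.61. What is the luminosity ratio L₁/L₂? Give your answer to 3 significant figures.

d₁ = 1/p₁ = 1/0.01107″ = 90.334 pc; d₂ = 1/p₂ = 1/0.01440″ = 69.444 pc.
M₁ = m₁ − 5 log₁₀ d₁ + 5 = 4.89 − 9.7793 + 5 = 0.1107.
M₂ = 8.61 − 9.2082 + 5 = 4.4018.
L₁/L₂ = 10^(0.4(M₂ − M₁)) = 10^(0.4 × 4.2911) = 10^1.71644 = 52.052.

L₁/L₂ = 52.1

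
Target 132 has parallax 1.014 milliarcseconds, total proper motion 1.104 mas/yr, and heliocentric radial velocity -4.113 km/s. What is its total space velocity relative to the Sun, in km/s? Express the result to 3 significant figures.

6.60 km/s

d = 1/p = 1/0.001014″ = 986.19 pc.
μ = 1.104 mas/yr = 0.001104 ″/yr.
v_t = 4.740 μ d = 4.740 × 0.001104 × 986.19 = 5.1607 km/s.
v = √(v_r² + v_t²) = √((-4.113)² + 5.1607²) = √43.5496 = 6.5992 km/s.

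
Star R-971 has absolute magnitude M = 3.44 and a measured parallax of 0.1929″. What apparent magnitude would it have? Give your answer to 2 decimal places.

m = 2.01

d = 1/p = 1/0.1929″ = 5.184 pc.
m − M = 5 log₁₀ d − 5 = 5 log₁₀(5.184) − 5 = 3.5733 − 5 = -1.4267.
m = M + (m − M) = 3.44 + (-1.4267) = 2.01.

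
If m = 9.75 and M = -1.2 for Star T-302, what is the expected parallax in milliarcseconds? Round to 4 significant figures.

m − M = 9.75 − (-1.2) = 10.95.
d = 10^((m−M)/5 + 1) = 10^3.190 = 1548.8 pc.
p = 1/d = 1/1548.8 = 0.00064566 arcsec = 0.64566 mas.

0.6457 mas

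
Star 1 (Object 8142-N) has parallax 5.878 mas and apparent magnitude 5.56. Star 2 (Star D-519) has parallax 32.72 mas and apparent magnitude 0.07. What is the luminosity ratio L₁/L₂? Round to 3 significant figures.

L₁/L₂ = 0.197

d₁ = 1/p₁ = 1/0.005878″ = 170.13 pc; d₂ = 1/p₂ = 1/0.03272″ = 30.562 pc.
M₁ = m₁ − 5 log₁₀ d₁ + 5 = 5.56 − 11.1539 + 5 = -0.5939.
M₂ = 0.07 − 7.4259 + 5 = -2.3559.
L₁/L₂ = 10^(0.4(M₂ − M₁)) = 10^(0.4 × (-1.7620)) = 10^(-0.70480) = 0.19733.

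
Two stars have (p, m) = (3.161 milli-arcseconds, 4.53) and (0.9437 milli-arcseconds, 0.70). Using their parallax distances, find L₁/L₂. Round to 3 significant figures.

d₁ = 1/p₁ = 1/0.003161″ = 316.36 pc; d₂ = 1/p₂ = 1/0.0009437″ = 1059.7 pc.
M₁ = m₁ − 5 log₁₀ d₁ + 5 = 4.53 − 12.5009 + 5 = -2.9709.
M₂ = 0.70 − 15.1259 + 5 = -9.4259.
L₁/L₂ = 10^(0.4(M₂ − M₁)) = 10^(0.4 × (-6.4550)) = 10^(-2.58200) = 0.0026182.

L₁/L₂ = 0.00262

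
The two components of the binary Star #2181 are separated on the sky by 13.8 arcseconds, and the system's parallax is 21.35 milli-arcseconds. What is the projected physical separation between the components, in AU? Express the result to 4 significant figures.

d = 1/p = 1/0.02135″ = 46.838 pc.
At distance d (pc), an angle of θ arcsec spans θ·d AU: s = 13.8 × 46.838 = 646.36 AU.

646.4 AU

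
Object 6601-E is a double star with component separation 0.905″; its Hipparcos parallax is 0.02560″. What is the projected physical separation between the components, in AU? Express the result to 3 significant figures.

d = 1/p = 1/0.02560″ = 39.063 pc.
At distance d (pc), an angle of θ arcsec spans θ·d AU: s = 0.905 × 39.063 = 35.352 AU.

35.4 AU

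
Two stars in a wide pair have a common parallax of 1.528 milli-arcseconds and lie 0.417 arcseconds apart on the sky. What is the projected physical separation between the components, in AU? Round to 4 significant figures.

272.9 AU

d = 1/p = 1/0.001528″ = 654.45 pc.
At distance d (pc), an angle of θ arcsec spans θ·d AU: s = 0.417 × 654.45 = 272.91 AU.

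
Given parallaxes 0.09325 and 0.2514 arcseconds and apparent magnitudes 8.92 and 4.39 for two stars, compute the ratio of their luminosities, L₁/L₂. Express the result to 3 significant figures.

L₁/L₂ = 0.112

d₁ = 1/p₁ = 1/0.09325″ = 10.724 pc; d₂ = 1/p₂ = 1/0.2514″ = 3.9777 pc.
M₁ = m₁ − 5 log₁₀ d₁ + 5 = 8.92 − 5.1518 + 5 = 8.7682.
M₂ = 4.39 − 2.9982 + 5 = 6.3918.
L₁/L₂ = 10^(0.4(M₂ − M₁)) = 10^(0.4 × (-2.3764)) = 10^(-0.95056) = 0.11206.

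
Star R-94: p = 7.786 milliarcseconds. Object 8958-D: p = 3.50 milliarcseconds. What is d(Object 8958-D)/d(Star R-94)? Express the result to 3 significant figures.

Since d = 1/p, d_B/d_A = p_A/p_B.
= 7.786 / 3.50 = 2.2246.

2.22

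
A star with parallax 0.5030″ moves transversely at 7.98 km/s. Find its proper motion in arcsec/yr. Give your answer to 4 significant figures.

d = 1/p = 1/0.5030″ = 1.9881 pc.
μ = v_t / (4.74 d) = 7.98 / (4.74 × 1.9881) = 7.98 / 9.4236 = 0.84681 ″/yr.

0.8468 arcsec/yr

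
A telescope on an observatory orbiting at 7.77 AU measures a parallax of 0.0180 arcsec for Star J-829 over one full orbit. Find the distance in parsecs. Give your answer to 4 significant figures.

431.7 pc

With baseline B (in AU) and parallax p (in arcsec), d = B/p parsecs.
d = 7.77 / 0.0180 = 431.67 pc.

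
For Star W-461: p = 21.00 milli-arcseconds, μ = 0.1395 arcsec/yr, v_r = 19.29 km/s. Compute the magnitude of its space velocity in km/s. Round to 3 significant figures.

36.9 km/s

d = 1/p = 1/0.02100″ = 47.619 pc.
v_t = 4.740 μ d = 4.740 × 0.1395 × 47.619 = 31.487 km/s.
v = √(v_r² + v_t²) = √(19.29² + 31.487²) = √1363.54 = 36.926 km/s.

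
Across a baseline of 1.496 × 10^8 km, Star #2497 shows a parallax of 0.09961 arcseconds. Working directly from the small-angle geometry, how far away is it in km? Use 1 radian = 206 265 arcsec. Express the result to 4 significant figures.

θ = 0.09961″ = 0.09961/206265 = 4.8292 × 10^-7 rad.
d = B/θ = (1.496 × 10^8) / (4.8292 × 10^-7) = 3.0978 × 10^14 km.

3.098 × 10^14 km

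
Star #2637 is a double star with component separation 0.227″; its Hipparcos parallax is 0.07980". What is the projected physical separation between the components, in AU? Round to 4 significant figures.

d = 1/p = 1/0.07980″ = 12.531 pc.
At distance d (pc), an angle of θ arcsec spans θ·d AU: s = 0.227 × 12.531 = 2.8445 AU.

2.845 AU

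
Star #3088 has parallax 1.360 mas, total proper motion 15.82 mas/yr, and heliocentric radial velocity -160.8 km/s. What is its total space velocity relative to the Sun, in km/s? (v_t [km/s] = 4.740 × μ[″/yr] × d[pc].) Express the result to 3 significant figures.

d = 1/p = 1/0.001360″ = 735.29 pc.
μ = 15.82 mas/yr = 0.01582 ″/yr.
v_t = 4.740 μ d = 4.740 × 0.01582 × 735.29 = 55.137 km/s.
v = √(v_r² + v_t²) = √((-160.8)² + 55.137²) = √28896.7 = 169.99 km/s.

170 km/s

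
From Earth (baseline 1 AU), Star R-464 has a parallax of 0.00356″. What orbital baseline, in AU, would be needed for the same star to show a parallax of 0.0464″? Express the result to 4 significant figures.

13.03 AU

Parallax scales linearly with baseline: p ∝ B, so B = p_target / p_Earth × 1 AU.
B = 0.0464 / 0.00356 = 13.034 AU.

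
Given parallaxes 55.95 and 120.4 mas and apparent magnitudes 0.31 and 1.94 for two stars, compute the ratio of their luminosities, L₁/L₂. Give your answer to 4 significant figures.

d₁ = 1/p₁ = 1/0.05595″ = 17.873 pc; d₂ = 1/p₂ = 1/0.1204″ = 8.3056 pc.
M₁ = m₁ − 5 log₁₀ d₁ + 5 = 0.31 − 6.2610 + 5 = -0.9510.
M₂ = 1.94 − 4.5969 + 5 = 2.3431.
L₁/L₂ = 10^(0.4(M₂ − M₁)) = 10^(0.4 × 3.2941) = 10^1.31764 = 20.78.

L₁/L₂ = 20.78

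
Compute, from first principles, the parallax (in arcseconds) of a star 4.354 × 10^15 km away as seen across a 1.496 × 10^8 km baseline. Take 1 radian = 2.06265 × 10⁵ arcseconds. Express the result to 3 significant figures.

θ ≈ B/d = (1.496 × 10^8) / (4.354 × 10^15) = 3.4359 × 10^-8 rad.
In arcseconds: 3.4359 × 10^-8 × 206265 = 0.0070871″.

0.00709 arcsec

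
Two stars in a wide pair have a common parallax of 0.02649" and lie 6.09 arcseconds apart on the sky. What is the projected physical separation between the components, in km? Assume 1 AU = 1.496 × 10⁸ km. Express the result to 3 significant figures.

3.44 × 10^10 km

d = 1/p = 1/0.02649″ = 37.75 pc.
At distance d (pc), an angle of θ arcsec spans θ·d AU: s = 6.09 × 37.75 = 229.9 AU.
= 229.9 × 1.496 × 10⁸ km = 3.4393 × 10^10 km.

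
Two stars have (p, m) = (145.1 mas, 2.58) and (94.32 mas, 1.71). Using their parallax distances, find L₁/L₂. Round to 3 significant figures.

d₁ = 1/p₁ = 1/0.1451″ = 6.8918 pc; d₂ = 1/p₂ = 1/0.09432″ = 10.602 pc.
M₁ = m₁ − 5 log₁₀ d₁ + 5 = 2.58 − 4.1917 + 5 = 3.3883.
M₂ = 1.71 − 5.1269 + 5 = 1.5831.
L₁/L₂ = 10^(0.4(M₂ − M₁)) = 10^(0.4 × (-1.8052)) = 10^(-0.72208) = 0.18964.

L₁/L₂ = 0.190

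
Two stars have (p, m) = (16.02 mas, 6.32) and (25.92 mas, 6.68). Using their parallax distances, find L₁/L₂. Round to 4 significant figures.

d₁ = 1/p₁ = 1/0.01602″ = 62.422 pc; d₂ = 1/p₂ = 1/0.02592″ = 38.58 pc.
M₁ = m₁ − 5 log₁₀ d₁ + 5 = 6.32 − 8.9767 + 5 = 2.3433.
M₂ = 6.68 − 7.9318 + 5 = 3.7482.
L₁/L₂ = 10^(0.4(M₂ − M₁)) = 10^(0.4 × 1.4049) = 10^0.56196 = 3.6472.

L₁/L₂ = 3.647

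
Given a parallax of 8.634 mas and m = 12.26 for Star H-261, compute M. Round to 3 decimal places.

M = 6.941

d = 1/p = 1/0.008634″ = 115.82 pc.
m − M = 5 log₁₀(115.82) − 5 = 10.3189 − 5 = 5.3189.
M = m − (m − M) = 12.26 − 5.3189 = 6.941.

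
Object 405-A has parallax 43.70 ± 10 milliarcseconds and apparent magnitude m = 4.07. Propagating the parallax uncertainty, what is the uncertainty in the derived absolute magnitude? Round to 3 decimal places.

M = m − 5 log₁₀ d + 5 = m + 5 log₁₀ p + 5, so ∂M/∂p = 5/(p ln 10).
σ_M = (5/ln 10) · (σ_p/p) = 2.1715 × 10/43.70 = 2.1715 × 0.22883 = 0.4969.

σ_M = 0.497 mag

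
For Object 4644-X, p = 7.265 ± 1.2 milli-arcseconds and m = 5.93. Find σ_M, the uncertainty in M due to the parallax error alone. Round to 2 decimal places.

M = m − 5 log₁₀ d + 5 = m + 5 log₁₀ p + 5, so ∂M/∂p = 5/(p ln 10).
σ_M = (5/ln 10) · (σ_p/p) = 2.1715 × 1.2/7.265 = 2.1715 × 0.16518 = 0.35869.

σ_M = 0.36 mag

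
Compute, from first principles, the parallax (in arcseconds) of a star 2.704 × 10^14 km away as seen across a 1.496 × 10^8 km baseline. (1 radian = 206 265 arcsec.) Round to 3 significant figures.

0.114 arcsec

θ ≈ B/d = (1.496 × 10^8) / (2.704 × 10^14) = 5.5325 × 10^-7 rad.
In arcseconds: 5.5325 × 10^-7 × 206265 = 0.11412″.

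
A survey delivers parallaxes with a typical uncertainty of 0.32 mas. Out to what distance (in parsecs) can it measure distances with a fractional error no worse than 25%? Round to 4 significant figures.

σ_d/d = σ_p/p, so the condition is σ_p/p ≤ 0.25, i.e. p ≥ σ_p/0.25.
p_min = 0.32/0.25 = 1.28 mas = 0.00128 arcsec.
d_max = 1/p_min = 1/0.00128 = 781.25 pc.

781.3 pc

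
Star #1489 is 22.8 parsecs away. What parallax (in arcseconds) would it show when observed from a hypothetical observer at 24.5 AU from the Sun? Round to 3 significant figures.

p (arcsec) = B (AU) / d (pc).
p = 24.5 / 22.8 = 1.0746 arcsec.

1.07 arcsec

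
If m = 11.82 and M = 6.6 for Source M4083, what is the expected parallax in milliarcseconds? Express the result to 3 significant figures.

m − M = 11.82 − 6.6 = 5.22.
d = 10^((m−M)/5 + 1) = 10^2.044 = 110.66 pc.
p = 1/d = 1/110.66 = 0.0090367 arcsec = 9.0367 mas.

9.04 mas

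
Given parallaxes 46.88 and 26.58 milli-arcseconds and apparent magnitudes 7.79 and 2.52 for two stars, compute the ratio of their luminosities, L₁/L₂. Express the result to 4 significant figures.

d₁ = 1/p₁ = 1/0.04688″ = 21.331 pc; d₂ = 1/p₂ = 1/0.02658″ = 37.622 pc.
M₁ = m₁ − 5 log₁₀ d₁ + 5 = 7.79 − 6.6451 + 5 = 6.1449.
M₂ = 2.52 − 7.8772 + 5 = -0.3572.
L₁/L₂ = 10^(0.4(M₂ − M₁)) = 10^(0.4 × (-6.5021)) = 10^(-2.60084) = 0.002507.

L₁/L₂ = 0.002507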